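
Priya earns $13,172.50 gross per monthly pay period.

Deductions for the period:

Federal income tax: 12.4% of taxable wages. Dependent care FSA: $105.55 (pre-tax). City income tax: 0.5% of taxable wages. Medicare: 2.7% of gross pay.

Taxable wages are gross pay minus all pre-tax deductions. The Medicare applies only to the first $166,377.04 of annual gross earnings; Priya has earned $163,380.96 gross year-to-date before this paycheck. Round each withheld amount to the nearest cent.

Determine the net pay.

$11,300.43

Dependent care FSA: $105.55
Taxable wages = $13,172.50 − $105.55 = $13,066.95
City income tax: $13,066.95 × 0.005 = $65.33
Federal income tax: $13,066.95 × 0.124 = $1,620.30
Medicare: only $166,377.04 − $163,380.96 = $2,996.08 of this check is subject → $2,996.08 × 0.027 = $80.89
Total deductions = $105.55 + $65.33 + $1,620.30 + $80.89 = $1,872.07
Net pay = $13,172.50 − $1,872.07 = $11,300.43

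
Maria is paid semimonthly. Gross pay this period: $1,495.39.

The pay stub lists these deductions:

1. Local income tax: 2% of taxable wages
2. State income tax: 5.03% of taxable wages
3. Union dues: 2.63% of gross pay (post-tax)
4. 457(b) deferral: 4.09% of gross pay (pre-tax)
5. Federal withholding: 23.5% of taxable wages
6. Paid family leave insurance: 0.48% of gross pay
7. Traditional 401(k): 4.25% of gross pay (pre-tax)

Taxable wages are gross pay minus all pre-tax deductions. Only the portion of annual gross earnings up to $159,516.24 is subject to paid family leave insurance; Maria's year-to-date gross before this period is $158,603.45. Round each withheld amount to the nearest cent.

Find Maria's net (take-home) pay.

Traditional 401(k): $1,495.39 × 0.0425 = $63.55
457(b) deferral: $1,495.39 × 0.0409 = $61.16
Pre-tax total = $63.55 + $61.16 = $124.71
Taxable wages = $1,495.39 − $124.71 = $1,370.68
State income tax: $1,370.68 × 0.0503 = $68.95
Federal withholding: $1,370.68 × 0.235 = $322.11
Local income tax: $1,370.68 × 0.02 = $27.41
Paid family leave insurance: only $159,516.24 − $158,603.45 = $912.79 of this check is subject → $912.79 × 0.0048 = $4.38
Union dues: $1,495.39 × 0.0263 = $39.33
Total deductions = $63.55 + $61.16 + $68.95 + $322.11 + $27.41 + $4.38 + $39.33 = $586.89
Net pay = $1,495.39 − $586.89 = $908.50

$908.50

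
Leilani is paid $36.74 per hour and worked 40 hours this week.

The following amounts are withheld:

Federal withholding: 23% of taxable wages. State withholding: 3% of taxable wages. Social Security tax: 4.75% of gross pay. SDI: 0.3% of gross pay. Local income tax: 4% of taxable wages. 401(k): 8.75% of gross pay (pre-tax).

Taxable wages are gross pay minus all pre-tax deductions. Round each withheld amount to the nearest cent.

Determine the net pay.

$864.49

Gross pay: 40 × $36.74 = $1469.60
401(k): $1469.60 × 0.0875 = $128.59
Taxable wages = $1469.60 − $128.59 = $1341.01
Local income tax: $1341.01 × 0.04 = $53.64
State withholding: $1341.01 × 0.03 = $40.23
Federal withholding: $1341.01 × 0.23 = $308.43
Social Security tax: $1469.60 × 0.0475 = $69.81
SDI: $1469.60 × 0.003 = $4.41
Total deductions = $128.59 + $53.64 + $40.23 + $308.43 + $69.81 + $4.41 = $605.11
Net pay = $1469.60 − $605.11 = $864.49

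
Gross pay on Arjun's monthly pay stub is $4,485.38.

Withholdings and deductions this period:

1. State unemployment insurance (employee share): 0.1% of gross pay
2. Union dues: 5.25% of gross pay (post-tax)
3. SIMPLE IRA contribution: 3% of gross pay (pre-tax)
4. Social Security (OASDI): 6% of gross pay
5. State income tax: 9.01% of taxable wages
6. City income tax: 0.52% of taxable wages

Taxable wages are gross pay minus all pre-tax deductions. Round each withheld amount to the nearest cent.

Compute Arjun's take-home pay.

$3,427.10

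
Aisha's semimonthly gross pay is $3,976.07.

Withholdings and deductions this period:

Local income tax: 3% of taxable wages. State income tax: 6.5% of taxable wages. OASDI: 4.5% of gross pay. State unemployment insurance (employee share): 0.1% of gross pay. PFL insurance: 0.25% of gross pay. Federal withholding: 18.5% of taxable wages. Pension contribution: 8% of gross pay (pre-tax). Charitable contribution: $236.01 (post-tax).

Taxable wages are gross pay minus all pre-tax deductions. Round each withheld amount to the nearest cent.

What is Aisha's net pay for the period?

$2,204.89

Pension contribution: $3,976.07 × 0.08 = $318.09
Taxable wages = $3,976.07 − $318.09 = $3,657.98
Local income tax: $3,657.98 × 0.03 = $109.74
Federal withholding: $3,657.98 × 0.185 = $676.73
State income tax: $3,657.98 × 0.065 = $237.77
State unemployment insurance (employee share): $3,976.07 × 0.001 = $3.98
OASDI: $3,976.07 × 0.045 = $178.92
PFL insurance: $3,976.07 × 0.0025 = $9.94
Charitable contribution: $236.01
Total deductions = $318.09 + $109.74 + $676.73 + $237.77 + $3.98 + $178.92 + $9.94 + $236.01 = $1,771.18
Net pay = $3,976.07 − $1,771.18 = $2,204.89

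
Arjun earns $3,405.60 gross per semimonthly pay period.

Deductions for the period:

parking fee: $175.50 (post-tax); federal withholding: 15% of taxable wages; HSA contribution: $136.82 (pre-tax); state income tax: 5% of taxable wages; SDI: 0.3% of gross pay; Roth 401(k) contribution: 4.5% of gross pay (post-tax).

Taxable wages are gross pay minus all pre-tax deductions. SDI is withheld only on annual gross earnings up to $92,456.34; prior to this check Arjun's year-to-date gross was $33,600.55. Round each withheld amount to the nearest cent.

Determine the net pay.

$2,276.05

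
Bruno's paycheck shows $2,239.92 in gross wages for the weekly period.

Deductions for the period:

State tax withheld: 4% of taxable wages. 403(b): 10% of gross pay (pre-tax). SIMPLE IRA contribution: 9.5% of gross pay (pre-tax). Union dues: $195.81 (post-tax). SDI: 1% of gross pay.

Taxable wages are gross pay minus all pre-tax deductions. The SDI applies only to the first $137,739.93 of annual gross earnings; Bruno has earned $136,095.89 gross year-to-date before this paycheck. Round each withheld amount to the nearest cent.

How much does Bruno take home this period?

SIMPLE IRA contribution: $2,239.92 × 0.095 = $212.79
403(b): $2,239.92 × 0.1 = $223.99
Pre-tax total = $212.79 + $223.99 = $436.78
Taxable wages = $2,239.92 − $436.78 = $1,803.14
State tax withheld: $1,803.14 × 0.04 = $72.13
SDI: only $137,739.93 − $136,095.89 = $1,644.04 of this check is subject → $1,644.04 × 0.01 = $16.44
Union dues: $195.81
Total deductions = $212.79 + $223.99 + $72.13 + $16.44 + $195.81 = $721.16
Net pay = $2,239.92 − $721.16 = $1,518.76

$1,518.76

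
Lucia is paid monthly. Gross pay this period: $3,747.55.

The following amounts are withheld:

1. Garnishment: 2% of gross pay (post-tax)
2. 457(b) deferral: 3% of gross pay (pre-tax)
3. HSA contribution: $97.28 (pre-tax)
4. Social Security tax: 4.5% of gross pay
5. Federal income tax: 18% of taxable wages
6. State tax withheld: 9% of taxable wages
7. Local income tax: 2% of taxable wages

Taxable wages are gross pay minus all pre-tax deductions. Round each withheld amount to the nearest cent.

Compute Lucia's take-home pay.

$2,268.27

HSA contribution: $97.28
457(b) deferral: $3,747.55 × 0.03 = $112.43
Pre-tax total = $97.28 + $112.43 = $209.71
Taxable wages = $3,747.55 − $209.71 = $3,537.84
Federal income tax: $3,537.84 × 0.18 = $636.81
Local income tax: $3,537.84 × 0.02 = $70.76
State tax withheld: $3,537.84 × 0.09 = $318.41
Social Security tax: $3,747.55 × 0.045 = $168.64
Garnishment: $3,747.55 × 0.02 = $74.95
Total deductions = $97.28 + $112.43 + $636.81 + $70.76 + $318.41 + $168.64 + $74.95 = $1,479.28
Net pay = $3,747.55 − $1,479.28 = $2,268.27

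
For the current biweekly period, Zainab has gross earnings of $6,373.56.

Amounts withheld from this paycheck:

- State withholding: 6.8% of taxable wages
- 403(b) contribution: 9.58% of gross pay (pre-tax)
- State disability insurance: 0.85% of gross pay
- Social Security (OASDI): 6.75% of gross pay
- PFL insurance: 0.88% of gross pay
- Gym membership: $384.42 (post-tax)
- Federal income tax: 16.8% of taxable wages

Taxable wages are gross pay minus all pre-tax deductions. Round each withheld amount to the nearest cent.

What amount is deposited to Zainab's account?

$3,478.00

403(b) contribution: $6,373.56 × 0.0958 = $610.59
Taxable wages = $6,373.56 − $610.59 = $5,762.97
State withholding: $5,762.97 × 0.068 = $391.88
Federal income tax: $5,762.97 × 0.168 = $968.18
Social Security (OASDI): $6,373.56 × 0.0675 = $430.22
PFL insurance: $6,373.56 × 0.0088 = $56.09
State disability insurance: $6,373.56 × 0.0085 = $54.18
Gym membership: $384.42
Total deductions = $610.59 + $391.88 + $968.18 + $430.22 + $56.09 + $54.18 + $384.42 = $2,895.56
Net pay = $6,373.56 − $2,895.56 = $3,478.00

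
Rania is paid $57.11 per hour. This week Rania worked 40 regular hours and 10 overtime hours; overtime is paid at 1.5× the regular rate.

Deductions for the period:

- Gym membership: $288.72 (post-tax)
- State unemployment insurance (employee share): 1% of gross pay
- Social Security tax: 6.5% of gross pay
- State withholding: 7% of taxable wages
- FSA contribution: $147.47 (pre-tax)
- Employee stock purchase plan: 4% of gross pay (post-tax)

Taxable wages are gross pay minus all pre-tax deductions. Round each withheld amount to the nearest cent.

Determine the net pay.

Regular pay: 40 × $57.11 = $2,284.40
Overtime pay: 10 × $57.11 × 1.5 = $856.65
Gross pay = $2,284.40 + $856.65 = $3,141.05
FSA contribution: $147.47
Taxable wages = $3,141.05 − $147.47 = $2,993.58
State withholding: $2,993.58 × 0.07 = $209.55
State unemployment insurance (employee share): $3,141.05 × 0.01 = $31.41
Social Security tax: $3,141.05 × 0.065 = $204.17
Gym membership: $288.72
Employee stock purchase plan: $3,141.05 × 0.04 = $125.64
Total deductions = $147.47 + $209.55 + $31.41 + $204.17 + $288.72 + $125.64 = $1,006.96
Net pay = $3,141.05 − $1,006.96 = $2,134.09

$2,134.09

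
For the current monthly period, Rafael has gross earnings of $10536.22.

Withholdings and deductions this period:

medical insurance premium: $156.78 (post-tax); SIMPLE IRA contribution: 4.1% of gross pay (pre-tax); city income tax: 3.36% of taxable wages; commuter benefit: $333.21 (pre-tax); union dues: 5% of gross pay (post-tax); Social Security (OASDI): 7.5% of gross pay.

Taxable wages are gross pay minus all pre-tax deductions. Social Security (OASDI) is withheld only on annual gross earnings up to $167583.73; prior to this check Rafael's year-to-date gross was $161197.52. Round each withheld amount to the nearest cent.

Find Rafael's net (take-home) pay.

$8280.15

Commuter benefit: $333.21
SIMPLE IRA contribution: $10536.22 × 0.041 = $431.99
Pre-tax total = $333.21 + $431.99 = $765.20
Taxable wages = $10536.22 − $765.20 = $9771.02
City income tax: $9771.02 × 0.0336 = $328.31
Social Security (OASDI): only $167583.73 − $161197.52 = $6386.21 of this check is subject → $6386.21 × 0.075 = $478.97
Medical insurance premium: $156.78
Union dues: $10536.22 × 0.05 = $526.81
Total deductions = $333.21 + $431.99 + $328.31 + $478.97 + $156.78 + $526.81 = $2256.07
Net pay = $10536.22 − $2256.07 = $8280.15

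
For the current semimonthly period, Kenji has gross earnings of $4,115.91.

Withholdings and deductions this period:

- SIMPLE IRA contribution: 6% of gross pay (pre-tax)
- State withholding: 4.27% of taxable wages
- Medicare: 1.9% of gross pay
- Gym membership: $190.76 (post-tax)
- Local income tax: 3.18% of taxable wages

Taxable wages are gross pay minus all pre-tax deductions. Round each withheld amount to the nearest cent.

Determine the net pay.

$3,311.77

SIMPLE IRA contribution: $4,115.91 × 0.06 = $246.95
Taxable wages = $4,115.91 − $246.95 = $3,868.96
Local income tax: $3,868.96 × 0.0318 = $123.03
State withholding: $3,868.96 × 0.0427 = $165.20
Medicare: $4,115.91 × 0.019 = $78.20
Gym membership: $190.76
Total deductions = $246.95 + $123.03 + $165.20 + $78.20 + $190.76 = $804.14
Net pay = $4,115.91 − $804.14 = $3,311.77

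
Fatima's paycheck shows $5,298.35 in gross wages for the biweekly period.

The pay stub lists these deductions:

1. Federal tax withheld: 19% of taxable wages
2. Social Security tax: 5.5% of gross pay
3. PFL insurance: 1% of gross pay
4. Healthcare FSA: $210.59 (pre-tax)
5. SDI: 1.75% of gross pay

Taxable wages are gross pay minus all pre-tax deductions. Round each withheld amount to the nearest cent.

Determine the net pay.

Healthcare FSA: $210.59
Taxable wages = $5,298.35 − $210.59 = $5,087.76
Federal tax withheld: $5,087.76 × 0.19 = $966.67
Social Security tax: $5,298.35 × 0.055 = $291.41
PFL insurance: $5,298.35 × 0.01 = $52.98
SDI: $5,298.35 × 0.0175 = $92.72
Total deductions = $210.59 + $966.67 + $291.41 + $52.98 + $92.72 = $1,614.37
Net pay = $5,298.35 − $1,614.37 = $3,683.98

$3,683.98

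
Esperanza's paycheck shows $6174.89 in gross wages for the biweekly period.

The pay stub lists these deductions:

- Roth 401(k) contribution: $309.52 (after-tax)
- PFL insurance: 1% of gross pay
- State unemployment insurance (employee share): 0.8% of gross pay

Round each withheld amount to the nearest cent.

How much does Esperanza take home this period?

$5754.22

PFL insurance: $6174.89 × 0.01 = $61.75
State unemployment insurance (employee share): $6174.89 × 0.008 = $49.40
Roth 401(k) contribution: $309.52
Total deductions = $61.75 + $49.40 + $309.52 = $420.67
Net pay = $6174.89 − $420.67 = $5754.22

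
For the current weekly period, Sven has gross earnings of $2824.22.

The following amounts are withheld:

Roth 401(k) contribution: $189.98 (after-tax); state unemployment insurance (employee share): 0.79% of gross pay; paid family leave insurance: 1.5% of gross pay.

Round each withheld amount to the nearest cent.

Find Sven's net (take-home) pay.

Paid family leave insurance: $2824.22 × 0.015 = $42.36
State unemployment insurance (employee share): $2824.22 × 0.0079 = $22.31
Roth 401(k) contribution: $189.98
Total deductions = $42.36 + $22.31 + $189.98 = $254.65
Net pay = $2824.22 − $254.65 = $2569.57

$2569.57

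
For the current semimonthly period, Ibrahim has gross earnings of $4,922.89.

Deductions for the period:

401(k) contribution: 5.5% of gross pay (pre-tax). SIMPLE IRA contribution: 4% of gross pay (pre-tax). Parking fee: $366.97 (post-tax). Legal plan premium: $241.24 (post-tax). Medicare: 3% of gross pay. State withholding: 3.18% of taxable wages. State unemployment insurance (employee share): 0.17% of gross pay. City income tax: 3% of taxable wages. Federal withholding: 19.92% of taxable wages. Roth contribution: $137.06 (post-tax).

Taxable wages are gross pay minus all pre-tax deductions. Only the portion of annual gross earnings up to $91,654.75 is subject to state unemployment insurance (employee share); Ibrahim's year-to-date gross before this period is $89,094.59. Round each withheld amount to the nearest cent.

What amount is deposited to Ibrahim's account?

SIMPLE IRA contribution: $4,922.89 × 0.04 = $196.92
401(k) contribution: $4,922.89 × 0.055 = $270.76
Pre-tax total = $196.92 + $270.76 = $467.68
Taxable wages = $4,922.89 − $467.68 = $4,455.21
State withholding: $4,455.21 × 0.0318 = $141.68
Federal withholding: $4,455.21 × 0.1992 = $887.48
City income tax: $4,455.21 × 0.03 = $133.66
Medicare: $4,922.89 × 0.03 = $147.69
State unemployment insurance (employee share): only $91,654.75 − $89,094.59 = $2,560.16 of this check is subject → $2,560.16 × 0.0017 = $4.35
Legal plan premium: $241.24
Roth contribution: $137.06
Parking fee: $366.97
Total deductions = $196.92 + $270.76 + $141.68 + $887.48 + $133.66 + $147.69 + $4.35 + $241.24 + $137.06 + $366.97 = $2,527.81
Net pay = $4,922.89 − $2,527.81 = $2,395.08

$2,395.08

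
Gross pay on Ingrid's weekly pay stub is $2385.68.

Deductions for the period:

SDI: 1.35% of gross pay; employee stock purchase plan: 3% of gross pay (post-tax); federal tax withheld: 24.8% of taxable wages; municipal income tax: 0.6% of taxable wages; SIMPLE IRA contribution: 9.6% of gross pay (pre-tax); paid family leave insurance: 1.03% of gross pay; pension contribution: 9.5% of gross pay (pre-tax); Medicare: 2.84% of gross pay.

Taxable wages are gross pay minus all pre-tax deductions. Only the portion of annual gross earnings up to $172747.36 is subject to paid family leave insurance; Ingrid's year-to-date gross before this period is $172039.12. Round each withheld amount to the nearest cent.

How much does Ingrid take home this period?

Pension contribution: $2385.68 × 0.095 = $226.64
SIMPLE IRA contribution: $2385.68 × 0.096 = $229.03
Pre-tax total = $226.64 + $229.03 = $455.67
Taxable wages = $2385.68 − $455.67 = $1930.01
Municipal income tax: $1930.01 × 0.006 = $11.58
Federal tax withheld: $1930.01 × 0.248 = $478.64
Medicare: $2385.68 × 0.0284 = $67.75
Paid family leave insurance: only $172747.36 − $172039.12 = $708.24 of this check is subject → $708.24 × 0.0103 = $7.29
SDI: $2385.68 × 0.0135 = $32.21
Employee stock purchase plan: $2385.68 × 0.03 = $71.57
Total deductions = $226.64 + $229.03 + $11.58 + $478.64 + $67.75 + $7.29 + $32.21 + $71.57 = $1124.71
Net pay = $2385.68 − $1124.71 = $1260.97

$1260.97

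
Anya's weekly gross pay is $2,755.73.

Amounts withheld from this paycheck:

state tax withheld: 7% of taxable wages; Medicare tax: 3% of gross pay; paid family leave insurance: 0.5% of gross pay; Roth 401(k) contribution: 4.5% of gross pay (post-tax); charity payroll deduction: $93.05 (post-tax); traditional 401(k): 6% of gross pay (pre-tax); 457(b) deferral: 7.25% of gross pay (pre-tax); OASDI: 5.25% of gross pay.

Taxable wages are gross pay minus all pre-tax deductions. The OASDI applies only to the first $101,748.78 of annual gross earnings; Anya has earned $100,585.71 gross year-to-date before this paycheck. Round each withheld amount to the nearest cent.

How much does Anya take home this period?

$1,848.69

457(b) deferral: $2,755.73 × 0.0725 = $199.79
Traditional 401(k): $2,755.73 × 0.06 = $165.34
Pre-tax total = $199.79 + $165.34 = $365.13
Taxable wages = $2,755.73 − $365.13 = $2,390.60
State tax withheld: $2,390.60 × 0.07 = $167.34
OASDI: only $101,748.78 − $100,585.71 = $1,163.07 of this check is subject → $1,163.07 × 0.0525 = $61.06
Paid family leave insurance: $2,755.73 × 0.005 = $13.78
Medicare tax: $2,755.73 × 0.03 = $82.67
Charity payroll deduction: $93.05
Roth 401(k) contribution: $2,755.73 × 0.045 = $124.01
Total deductions = $199.79 + $165.34 + $167.34 + $61.06 + $13.78 + $82.67 + $93.05 + $124.01 = $907.04
Net pay = $2,755.73 − $907.04 = $1,848.69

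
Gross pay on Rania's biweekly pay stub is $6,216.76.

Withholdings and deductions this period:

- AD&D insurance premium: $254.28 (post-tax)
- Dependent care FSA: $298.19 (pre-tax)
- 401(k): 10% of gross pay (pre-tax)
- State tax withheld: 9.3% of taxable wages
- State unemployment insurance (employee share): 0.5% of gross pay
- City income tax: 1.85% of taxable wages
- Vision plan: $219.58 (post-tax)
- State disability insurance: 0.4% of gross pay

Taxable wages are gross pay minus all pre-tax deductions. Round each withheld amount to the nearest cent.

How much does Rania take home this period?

401(k): $6,216.76 × 0.1 = $621.68
Dependent care FSA: $298.19
Pre-tax total = $621.68 + $298.19 = $919.87
Taxable wages = $6,216.76 − $919.87 = $5,296.89
City income tax: $5,296.89 × 0.0185 = $97.99
State tax withheld: $5,296.89 × 0.093 = $492.61
State unemployment insurance (employee share): $6,216.76 × 0.005 = $31.08
State disability insurance: $6,216.76 × 0.004 = $24.87
AD&D insurance premium: $254.28
Vision plan: $219.58
Total deductions = $621.68 + $298.19 + $97.99 + $492.61 + $31.08 + $24.87 + $254.28 + $219.58 = $2,040.28
Net pay = $6,216.76 − $2,040.28 = $4,176.48

$4,176.48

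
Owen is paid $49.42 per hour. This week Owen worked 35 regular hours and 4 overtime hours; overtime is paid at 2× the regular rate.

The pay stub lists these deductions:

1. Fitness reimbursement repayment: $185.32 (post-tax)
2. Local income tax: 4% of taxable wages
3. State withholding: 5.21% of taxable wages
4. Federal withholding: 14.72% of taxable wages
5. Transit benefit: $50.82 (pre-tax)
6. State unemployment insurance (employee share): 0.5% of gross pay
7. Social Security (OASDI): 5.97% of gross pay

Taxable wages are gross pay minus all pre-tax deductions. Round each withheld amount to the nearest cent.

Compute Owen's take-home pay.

$1255.05

Regular pay: 35 × $49.42 = $1729.70
Overtime pay: 4 × $49.42 × 2 = $395.36
Gross pay = $1729.70 + $395.36 = $2125.06
Transit benefit: $50.82
Taxable wages = $2125.06 − $50.82 = $2074.24
Local income tax: $2074.24 × 0.04 = $82.97
State withholding: $2074.24 × 0.0521 = $108.07
Federal withholding: $2074.24 × 0.1472 = $305.33
State unemployment insurance (employee share): $2125.06 × 0.005 = $10.63
Social Security (OASDI): $2125.06 × 0.0597 = $126.87
Fitness reimbursement repayment: $185.32
Total deductions = $50.82 + $82.97 + $108.07 + $305.33 + $10.63 + $126.87 + $185.32 = $870.01
Net pay = $2125.06 − $870.01 = $1255.05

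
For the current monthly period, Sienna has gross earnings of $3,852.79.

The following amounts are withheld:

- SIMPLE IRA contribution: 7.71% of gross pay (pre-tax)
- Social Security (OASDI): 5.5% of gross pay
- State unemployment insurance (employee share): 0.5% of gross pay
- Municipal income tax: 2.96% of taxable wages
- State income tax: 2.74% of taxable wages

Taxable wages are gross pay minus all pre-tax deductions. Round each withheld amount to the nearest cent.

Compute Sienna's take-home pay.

SIMPLE IRA contribution: $3,852.79 × 0.0771 = $297.05
Taxable wages = $3,852.79 − $297.05 = $3,555.74
Municipal income tax: $3,555.74 × 0.0296 = $105.25
State income tax: $3,555.74 × 0.0274 = $97.43
Social Security (OASDI): $3,852.79 × 0.055 = $211.90
State unemployment insurance (employee share): $3,852.79 × 0.005 = $19.26
Total deductions = $297.05 + $105.25 + $97.43 + $211.90 + $19.26 = $730.89
Net pay = $3,852.79 − $730.89 = $3,121.90

$3,121.90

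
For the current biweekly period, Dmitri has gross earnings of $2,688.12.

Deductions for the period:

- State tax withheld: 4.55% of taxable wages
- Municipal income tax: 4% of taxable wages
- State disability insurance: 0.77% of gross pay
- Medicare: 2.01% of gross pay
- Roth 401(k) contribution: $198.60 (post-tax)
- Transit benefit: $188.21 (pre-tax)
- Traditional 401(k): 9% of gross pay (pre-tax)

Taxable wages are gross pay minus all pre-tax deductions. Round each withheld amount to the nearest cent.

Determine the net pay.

Transit benefit: $188.21
Traditional 401(k): $2,688.12 × 0.09 = $241.93
Pre-tax total = $188.21 + $241.93 = $430.14
Taxable wages = $2,688.12 − $430.14 = $2,257.98
State tax withheld: $2,257.98 × 0.0455 = $102.74
Municipal income tax: $2,257.98 × 0.04 = $90.32
Medicare: $2,688.12 × 0.0201 = $54.03
State disability insurance: $2,688.12 × 0.0077 = $20.70
Roth 401(k) contribution: $198.60
Total deductions = $188.21 + $241.93 + $102.74 + $90.32 + $54.03 + $20.70 + $198.60 = $896.53
Net pay = $2,688.12 − $896.53 = $1,791.59

$1,791.59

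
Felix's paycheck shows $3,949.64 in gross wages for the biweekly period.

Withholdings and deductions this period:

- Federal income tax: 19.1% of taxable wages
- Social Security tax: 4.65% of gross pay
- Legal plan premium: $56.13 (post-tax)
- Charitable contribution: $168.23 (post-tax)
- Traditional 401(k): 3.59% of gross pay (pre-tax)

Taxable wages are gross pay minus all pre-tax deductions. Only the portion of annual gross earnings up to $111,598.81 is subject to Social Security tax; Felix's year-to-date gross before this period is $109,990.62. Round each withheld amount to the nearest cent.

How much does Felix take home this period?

$2,781.41

Traditional 401(k): $3,949.64 × 0.0359 = $141.79
Taxable wages = $3,949.64 − $141.79 = $3,807.85
Federal income tax: $3,807.85 × 0.191 = $727.30
Social Security tax: only $111,598.81 − $109,990.62 = $1,608.19 of this check is subject → $1,608.19 × 0.0465 = $74.78
Charitable contribution: $168.23
Legal plan premium: $56.13
Total deductions = $141.79 + $727.30 + $74.78 + $168.23 + $56.13 = $1,168.23
Net pay = $3,949.64 − $1,168.23 = $2,781.41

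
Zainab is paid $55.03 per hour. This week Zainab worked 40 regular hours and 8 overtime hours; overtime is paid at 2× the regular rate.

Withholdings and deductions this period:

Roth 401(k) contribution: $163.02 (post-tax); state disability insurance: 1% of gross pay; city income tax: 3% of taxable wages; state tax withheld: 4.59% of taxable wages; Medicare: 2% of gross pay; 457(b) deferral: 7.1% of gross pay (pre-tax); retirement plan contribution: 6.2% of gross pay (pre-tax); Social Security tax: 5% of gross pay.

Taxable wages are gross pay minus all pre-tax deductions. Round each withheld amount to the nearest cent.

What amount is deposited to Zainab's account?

$2,059.48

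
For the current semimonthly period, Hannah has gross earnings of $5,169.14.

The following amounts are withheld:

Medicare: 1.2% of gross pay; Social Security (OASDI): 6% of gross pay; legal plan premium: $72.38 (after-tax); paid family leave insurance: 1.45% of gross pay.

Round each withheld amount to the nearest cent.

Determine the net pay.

Paid family leave insurance: $5,169.14 × 0.0145 = $74.95
Social Security (OASDI): $5,169.14 × 0.06 = $310.15
Medicare: $5,169.14 × 0.012 = $62.03
Legal plan premium: $72.38
Total deductions = $74.95 + $310.15 + $62.03 + $72.38 = $519.51
Net pay = $5,169.14 − $519.51 = $4,649.63

$4,649.63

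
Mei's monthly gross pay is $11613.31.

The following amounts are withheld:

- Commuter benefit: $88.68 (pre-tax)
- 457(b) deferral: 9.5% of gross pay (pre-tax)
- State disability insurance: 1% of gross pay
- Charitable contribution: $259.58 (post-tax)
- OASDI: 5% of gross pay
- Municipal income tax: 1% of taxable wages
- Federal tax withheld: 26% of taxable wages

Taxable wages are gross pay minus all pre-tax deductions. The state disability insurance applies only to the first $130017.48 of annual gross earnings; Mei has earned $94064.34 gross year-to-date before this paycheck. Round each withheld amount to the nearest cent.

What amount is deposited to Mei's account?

$6651.22

457(b) deferral: $11613.31 × 0.095 = $1103.26
Commuter benefit: $88.68
Pre-tax total = $1103.26 + $88.68 = $1191.94
Taxable wages = $11613.31 − $1191.94 = $10421.37
Municipal income tax: $10421.37 × 0.01 = $104.21
Federal tax withheld: $10421.37 × 0.26 = $2709.56
OASDI: $11613.31 × 0.05 = $580.67
State disability insurance: cap not yet reached, full $11613.31 is subject → $11613.31 × 0.01 = $116.13
Charitable contribution: $259.58
Total deductions = $1103.26 + $88.68 + $104.21 + $2709.56 + $580.67 + $116.13 + $259.58 = $4962.09
Net pay = $11613.31 − $4962.09 = $6651.22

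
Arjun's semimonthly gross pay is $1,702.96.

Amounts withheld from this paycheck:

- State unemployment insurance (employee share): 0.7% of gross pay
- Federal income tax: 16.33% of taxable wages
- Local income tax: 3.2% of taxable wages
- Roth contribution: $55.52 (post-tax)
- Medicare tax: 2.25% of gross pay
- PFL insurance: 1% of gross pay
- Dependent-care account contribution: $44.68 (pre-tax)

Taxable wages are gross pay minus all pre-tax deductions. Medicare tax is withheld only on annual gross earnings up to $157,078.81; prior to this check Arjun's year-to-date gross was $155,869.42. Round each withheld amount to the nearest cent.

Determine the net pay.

Dependent-care account contribution: $44.68
Taxable wages = $1,702.96 − $44.68 = $1,658.28
Local income tax: $1,658.28 × 0.032 = $53.06
Federal income tax: $1,658.28 × 0.1633 = $270.80
State unemployment insurance (employee share): $1,702.96 × 0.007 = $11.92
PFL insurance: $1,702.96 × 0.01 = $17.03
Medicare tax: only $157,078.81 − $155,869.42 = $1,209.39 of this check is subject → $1,209.39 × 0.0225 = $27.21
Roth contribution: $55.52
Total deductions = $44.68 + $53.06 + $270.80 + $11.92 + $17.03 + $27.21 + $55.52 = $480.22
Net pay = $1,702.96 − $480.22 = $1,222.74

$1,222.74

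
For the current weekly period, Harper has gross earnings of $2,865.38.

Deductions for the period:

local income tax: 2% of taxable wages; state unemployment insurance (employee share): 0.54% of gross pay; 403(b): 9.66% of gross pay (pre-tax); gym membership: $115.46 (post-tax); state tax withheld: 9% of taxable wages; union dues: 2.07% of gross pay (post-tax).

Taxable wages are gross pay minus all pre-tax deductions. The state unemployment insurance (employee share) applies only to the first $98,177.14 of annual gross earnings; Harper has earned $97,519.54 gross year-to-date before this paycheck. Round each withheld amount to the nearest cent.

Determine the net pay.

$2,125.52

403(b): $2,865.38 × 0.0966 = $276.80
Taxable wages = $2,865.38 − $276.80 = $2,588.58
Local income tax: $2,588.58 × 0.02 = $51.77
State tax withheld: $2,588.58 × 0.09 = $232.97
State unemployment insurance (employee share): only $98,177.14 − $97,519.54 = $657.60 of this check is subject → $657.60 × 0.0054 = $3.55
Gym membership: $115.46
Union dues: $2,865.38 × 0.0207 = $59.31
Total deductions = $276.80 + $51.77 + $232.97 + $3.55 + $115.46 + $59.31 = $739.86
Net pay = $2,865.38 − $739.86 = $2,125.52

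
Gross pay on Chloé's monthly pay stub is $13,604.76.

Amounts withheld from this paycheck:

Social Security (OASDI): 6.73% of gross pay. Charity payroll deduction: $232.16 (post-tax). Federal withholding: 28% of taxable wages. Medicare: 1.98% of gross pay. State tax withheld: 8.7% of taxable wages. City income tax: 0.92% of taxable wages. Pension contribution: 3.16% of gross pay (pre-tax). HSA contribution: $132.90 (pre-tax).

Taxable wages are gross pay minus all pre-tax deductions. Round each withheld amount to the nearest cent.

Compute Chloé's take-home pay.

$6,718.43

HSA contribution: $132.90
Pension contribution: $13,604.76 × 0.0316 = $429.91
Pre-tax total = $132.90 + $429.91 = $562.81
Taxable wages = $13,604.76 − $562.81 = $13,041.95
City income tax: $13,041.95 × 0.0092 = $119.99
State tax withheld: $13,041.95 × 0.087 = $1,134.65
Federal withholding: $13,041.95 × 0.28 = $3,651.75
Social Security (OASDI): $13,604.76 × 0.0673 = $915.60
Medicare: $13,604.76 × 0.0198 = $269.37
Charity payroll deduction: $232.16
Total deductions = $132.90 + $429.91 + $119.99 + $1,134.65 + $3,651.75 + $915.60 + $269.37 + $232.16 = $6,886.33
Net pay = $13,604.76 − $6,886.33 = $6,718.43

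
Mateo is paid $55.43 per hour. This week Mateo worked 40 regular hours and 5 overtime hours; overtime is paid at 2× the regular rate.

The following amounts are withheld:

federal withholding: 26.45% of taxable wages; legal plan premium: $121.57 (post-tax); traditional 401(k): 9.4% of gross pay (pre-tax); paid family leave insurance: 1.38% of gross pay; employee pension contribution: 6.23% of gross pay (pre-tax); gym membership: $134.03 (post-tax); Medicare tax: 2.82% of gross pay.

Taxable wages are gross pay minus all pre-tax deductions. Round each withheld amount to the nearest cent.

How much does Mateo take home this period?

$1,347.82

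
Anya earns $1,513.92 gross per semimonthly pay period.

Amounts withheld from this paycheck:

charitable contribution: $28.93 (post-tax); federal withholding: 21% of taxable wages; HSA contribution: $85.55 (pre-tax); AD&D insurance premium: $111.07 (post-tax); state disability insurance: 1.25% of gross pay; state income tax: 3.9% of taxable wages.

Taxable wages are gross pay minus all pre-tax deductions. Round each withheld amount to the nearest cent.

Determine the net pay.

$913.78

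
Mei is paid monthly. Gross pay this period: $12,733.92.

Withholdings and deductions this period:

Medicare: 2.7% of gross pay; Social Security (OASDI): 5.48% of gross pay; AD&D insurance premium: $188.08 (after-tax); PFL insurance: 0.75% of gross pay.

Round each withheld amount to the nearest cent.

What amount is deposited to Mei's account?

Medicare: $12,733.92 × 0.027 = $343.82
PFL insurance: $12,733.92 × 0.0075 = $95.50
Social Security (OASDI): $12,733.92 × 0.0548 = $697.82
AD&D insurance premium: $188.08
Total deductions = $343.82 + $95.50 + $697.82 + $188.08 = $1,325.22
Net pay = $12,733.92 − $1,325.22 = $11,408.70

$11,408.70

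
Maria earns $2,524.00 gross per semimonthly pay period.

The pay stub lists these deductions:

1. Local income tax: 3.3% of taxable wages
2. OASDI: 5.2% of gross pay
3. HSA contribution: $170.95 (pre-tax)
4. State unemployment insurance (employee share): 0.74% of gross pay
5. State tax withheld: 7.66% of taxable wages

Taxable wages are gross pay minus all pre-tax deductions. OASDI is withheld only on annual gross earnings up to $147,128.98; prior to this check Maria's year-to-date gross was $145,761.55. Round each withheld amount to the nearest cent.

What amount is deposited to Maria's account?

HSA contribution: $170.95
Taxable wages = $2,524.00 − $170.95 = $2,353.05
Local income tax: $2,353.05 × 0.033 = $77.65
State tax withheld: $2,353.05 × 0.0766 = $180.24
State unemployment insurance (employee share): $2,524.00 × 0.0074 = $18.68
OASDI: only $147,128.98 − $145,761.55 = $1,367.43 of this check is subject → $1,367.43 × 0.052 = $71.11
Total deductions = $170.95 + $77.65 + $180.24 + $18.68 + $71.11 = $518.63
Net pay = $2,524.00 − $518.63 = $2,005.37

$2,005.37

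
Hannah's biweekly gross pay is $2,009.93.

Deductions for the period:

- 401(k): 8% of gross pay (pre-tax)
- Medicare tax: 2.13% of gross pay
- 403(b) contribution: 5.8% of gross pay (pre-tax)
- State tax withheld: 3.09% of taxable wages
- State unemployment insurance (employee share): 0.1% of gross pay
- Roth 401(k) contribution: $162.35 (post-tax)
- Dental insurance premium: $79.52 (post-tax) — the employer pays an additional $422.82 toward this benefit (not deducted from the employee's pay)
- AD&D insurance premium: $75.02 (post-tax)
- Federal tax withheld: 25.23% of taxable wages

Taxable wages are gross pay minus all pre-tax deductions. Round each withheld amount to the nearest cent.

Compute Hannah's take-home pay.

$880.19

401(k): $2,009.93 × 0.08 = $160.79
403(b) contribution: $2,009.93 × 0.058 = $116.58
Pre-tax total = $160.79 + $116.58 = $277.37
Taxable wages = $2,009.93 − $277.37 = $1,732.56
Federal tax withheld: $1,732.56 × 0.2523 = $437.12
State tax withheld: $1,732.56 × 0.0309 = $53.54
Medicare tax: $2,009.93 × 0.0213 = $42.81
State unemployment insurance (employee share): $2,009.93 × 0.001 = $2.01
AD&D insurance premium: $75.02
Roth 401(k) contribution: $162.35
Dental insurance premium: $79.52
(Employer's $422.82 toward dental insurance premium is not withheld from the employee.)
Total deductions = $160.79 + $116.58 + $437.12 + $53.54 + $42.81 + $2.01 + $75.02 + $162.35 + $79.52 = $1,129.74
Net pay = $2,009.93 − $1,129.74 = $880.19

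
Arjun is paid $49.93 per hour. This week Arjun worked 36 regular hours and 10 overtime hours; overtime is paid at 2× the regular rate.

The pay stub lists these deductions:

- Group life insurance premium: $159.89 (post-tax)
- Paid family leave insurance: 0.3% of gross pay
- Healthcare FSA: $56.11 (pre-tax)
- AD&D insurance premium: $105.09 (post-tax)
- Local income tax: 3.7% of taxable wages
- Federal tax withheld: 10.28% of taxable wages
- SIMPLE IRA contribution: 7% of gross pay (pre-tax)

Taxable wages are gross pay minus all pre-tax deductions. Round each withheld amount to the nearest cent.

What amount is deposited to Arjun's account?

$1,915.18

Regular pay: 36 × $49.93 = $1,797.48
Overtime pay: 10 × $49.93 × 2 = $998.60
Gross pay = $1,797.48 + $998.60 = $2,796.08
SIMPLE IRA contribution: $2,796.08 × 0.07 = $195.73
Healthcare FSA: $56.11
Pre-tax total = $195.73 + $56.11 = $251.84
Taxable wages = $2,796.08 − $251.84 = $2,544.24
Federal tax withheld: $2,544.24 × 0.1028 = $261.55
Local income tax: $2,544.24 × 0.037 = $94.14
Paid family leave insurance: $2,796.08 × 0.003 = $8.39
AD&D insurance premium: $105.09
Group life insurance premium: $159.89
Total deductions = $195.73 + $56.11 + $261.55 + $94.14 + $8.39 + $105.09 + $159.89 = $880.90
Net pay = $2,796.08 − $880.90 = $1,915.18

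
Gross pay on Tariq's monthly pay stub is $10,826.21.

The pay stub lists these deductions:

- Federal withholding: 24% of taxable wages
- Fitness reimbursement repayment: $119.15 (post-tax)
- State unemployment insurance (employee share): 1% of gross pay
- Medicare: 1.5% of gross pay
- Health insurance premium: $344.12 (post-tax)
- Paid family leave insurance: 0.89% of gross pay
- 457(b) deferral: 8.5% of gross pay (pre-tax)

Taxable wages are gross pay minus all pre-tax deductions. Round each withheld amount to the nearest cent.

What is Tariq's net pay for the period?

$6,698.27

457(b) deferral: $10,826.21 × 0.085 = $920.23
Taxable wages = $10,826.21 − $920.23 = $9,905.98
Federal withholding: $9,905.98 × 0.24 = $2,377.44
Paid family leave insurance: $10,826.21 × 0.0089 = $96.35
Medicare: $10,826.21 × 0.015 = $162.39
State unemployment insurance (employee share): $10,826.21 × 0.01 = $108.26
Fitness reimbursement repayment: $119.15
Health insurance premium: $344.12
Total deductions = $920.23 + $2,377.44 + $96.35 + $162.39 + $108.26 + $119.15 + $344.12 = $4,127.94
Net pay = $10,826.21 − $4,127.94 = $6,698.27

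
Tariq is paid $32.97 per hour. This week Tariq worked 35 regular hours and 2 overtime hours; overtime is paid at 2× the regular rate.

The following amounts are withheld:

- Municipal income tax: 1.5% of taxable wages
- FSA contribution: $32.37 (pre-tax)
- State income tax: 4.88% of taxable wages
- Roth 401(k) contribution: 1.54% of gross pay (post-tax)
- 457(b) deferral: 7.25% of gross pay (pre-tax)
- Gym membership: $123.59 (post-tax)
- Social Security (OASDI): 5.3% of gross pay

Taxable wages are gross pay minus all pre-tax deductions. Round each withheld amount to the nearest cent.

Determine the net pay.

Regular pay: 35 × $32.97 = $1,153.95
Overtime pay: 2 × $32.97 × 2 = $131.88
Gross pay = $1,153.95 + $131.88 = $1,285.83
FSA contribution: $32.37
457(b) deferral: $1,285.83 × 0.0725 = $93.22
Pre-tax total = $32.37 + $93.22 = $125.59
Taxable wages = $1,285.83 − $125.59 = $1,160.24
Municipal income tax: $1,160.24 × 0.015 = $17.40
State income tax: $1,160.24 × 0.0488 = $56.62
Social Security (OASDI): $1,285.83 × 0.053 = $68.15
Roth 401(k) contribution: $1,285.83 × 0.0154 = $19.80
Gym membership: $123.59
Total deductions = $32.37 + $93.22 + $17.40 + $56.62 + $68.15 + $19.80 + $123.59 = $411.15
Net pay = $1,285.83 − $411.15 = $874.68

$874.68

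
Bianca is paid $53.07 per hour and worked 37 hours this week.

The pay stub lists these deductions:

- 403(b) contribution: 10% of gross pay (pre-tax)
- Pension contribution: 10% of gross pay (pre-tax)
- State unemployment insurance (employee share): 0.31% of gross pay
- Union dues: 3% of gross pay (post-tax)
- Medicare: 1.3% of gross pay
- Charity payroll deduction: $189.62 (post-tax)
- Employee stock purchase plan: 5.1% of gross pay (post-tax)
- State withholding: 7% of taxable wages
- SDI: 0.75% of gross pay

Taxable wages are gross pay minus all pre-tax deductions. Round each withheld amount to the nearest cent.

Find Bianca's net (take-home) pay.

Gross pay: 37 × $53.07 = $1,963.59
Pension contribution: $1,963.59 × 0.1 = $196.36
403(b) contribution: $1,963.59 × 0.1 = $196.36
Pre-tax total = $196.36 + $196.36 = $392.72
Taxable wages = $1,963.59 − $392.72 = $1,570.87
State withholding: $1,570.87 × 0.07 = $109.96
Medicare: $1,963.59 × 0.013 = $25.53
State unemployment insurance (employee share): $1,963.59 × 0.0031 = $6.09
SDI: $1,963.59 × 0.0075 = $14.73
Charity payroll deduction: $189.62
Union dues: $1,963.59 × 0.03 = $58.91
Employee stock purchase plan: $1,963.59 × 0.051 = $100.14
Total deductions = $196.36 + $196.36 + $109.96 + $25.53 + $6.09 + $14.73 + $189.62 + $58.91 + $100.14 = $897.70
Net pay = $1,963.59 − $897.70 = $1,065.89

$1,065.89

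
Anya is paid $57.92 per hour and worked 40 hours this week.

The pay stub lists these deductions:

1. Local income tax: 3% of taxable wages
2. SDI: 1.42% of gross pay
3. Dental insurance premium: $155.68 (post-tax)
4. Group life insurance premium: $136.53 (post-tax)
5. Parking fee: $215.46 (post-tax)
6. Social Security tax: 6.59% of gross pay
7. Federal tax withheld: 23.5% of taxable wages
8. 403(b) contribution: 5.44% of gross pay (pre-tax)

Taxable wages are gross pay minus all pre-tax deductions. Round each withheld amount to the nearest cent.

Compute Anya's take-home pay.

$916.97

Gross pay: 40 × $57.92 = $2316.80
403(b) contribution: $2316.80 × 0.0544 = $126.03
Taxable wages = $2316.80 − $126.03 = $2190.77
Local income tax: $2190.77 × 0.03 = $65.72
Federal tax withheld: $2190.77 × 0.235 = $514.83
Social Security tax: $2316.80 × 0.0659 = $152.68
SDI: $2316.80 × 0.0142 = $32.90
Parking fee: $215.46
Group life insurance premium: $136.53
Dental insurance premium: $155.68
Total deductions = $126.03 + $65.72 + $514.83 + $152.68 + $32.90 + $215.46 + $136.53 + $155.68 = $1399.83
Net pay = $2316.80 − $1399.83 = $916.97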